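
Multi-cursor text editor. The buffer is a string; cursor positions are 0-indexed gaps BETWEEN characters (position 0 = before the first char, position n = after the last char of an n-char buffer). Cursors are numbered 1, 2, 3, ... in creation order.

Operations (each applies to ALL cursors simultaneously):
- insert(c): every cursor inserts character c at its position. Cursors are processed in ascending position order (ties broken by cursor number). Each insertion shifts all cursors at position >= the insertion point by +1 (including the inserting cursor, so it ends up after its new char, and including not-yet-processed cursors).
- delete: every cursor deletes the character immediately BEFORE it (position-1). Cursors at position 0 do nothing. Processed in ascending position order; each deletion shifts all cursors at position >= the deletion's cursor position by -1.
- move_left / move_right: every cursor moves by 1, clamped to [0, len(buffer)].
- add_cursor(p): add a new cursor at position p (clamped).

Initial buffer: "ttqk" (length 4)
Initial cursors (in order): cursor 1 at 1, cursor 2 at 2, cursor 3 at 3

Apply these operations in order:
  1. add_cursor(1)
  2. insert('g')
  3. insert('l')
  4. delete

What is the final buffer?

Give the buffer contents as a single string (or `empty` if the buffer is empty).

After op 1 (add_cursor(1)): buffer="ttqk" (len 4), cursors c1@1 c4@1 c2@2 c3@3, authorship ....
After op 2 (insert('g')): buffer="tggtgqgk" (len 8), cursors c1@3 c4@3 c2@5 c3@7, authorship .14.2.3.
After op 3 (insert('l')): buffer="tgglltglqglk" (len 12), cursors c1@5 c4@5 c2@8 c3@11, authorship .1414.22.33.
After op 4 (delete): buffer="tggtgqgk" (len 8), cursors c1@3 c4@3 c2@5 c3@7, authorship .14.2.3.

Answer: tggtgqgk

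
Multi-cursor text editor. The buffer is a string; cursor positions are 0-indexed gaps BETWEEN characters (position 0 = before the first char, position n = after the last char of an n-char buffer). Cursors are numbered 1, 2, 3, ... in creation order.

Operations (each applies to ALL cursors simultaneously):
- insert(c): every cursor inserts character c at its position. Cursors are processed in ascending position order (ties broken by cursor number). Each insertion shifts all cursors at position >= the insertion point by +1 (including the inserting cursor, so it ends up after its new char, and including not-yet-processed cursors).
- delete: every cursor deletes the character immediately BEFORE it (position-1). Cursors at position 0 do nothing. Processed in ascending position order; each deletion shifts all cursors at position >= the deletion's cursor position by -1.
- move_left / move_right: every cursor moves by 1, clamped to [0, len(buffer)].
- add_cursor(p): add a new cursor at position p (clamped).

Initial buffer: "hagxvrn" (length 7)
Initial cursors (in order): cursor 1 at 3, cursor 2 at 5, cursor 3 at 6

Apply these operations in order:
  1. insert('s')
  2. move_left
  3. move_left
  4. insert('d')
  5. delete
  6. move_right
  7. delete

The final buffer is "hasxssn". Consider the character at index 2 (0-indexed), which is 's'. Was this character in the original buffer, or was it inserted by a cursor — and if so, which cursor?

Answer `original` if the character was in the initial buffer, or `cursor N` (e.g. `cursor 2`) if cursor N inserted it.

Answer: cursor 1

Derivation:
After op 1 (insert('s')): buffer="hagsxvsrsn" (len 10), cursors c1@4 c2@7 c3@9, authorship ...1..2.3.
After op 2 (move_left): buffer="hagsxvsrsn" (len 10), cursors c1@3 c2@6 c3@8, authorship ...1..2.3.
After op 3 (move_left): buffer="hagsxvsrsn" (len 10), cursors c1@2 c2@5 c3@7, authorship ...1..2.3.
After op 4 (insert('d')): buffer="hadgsxdvsdrsn" (len 13), cursors c1@3 c2@7 c3@10, authorship ..1.1.2.23.3.
After op 5 (delete): buffer="hagsxvsrsn" (len 10), cursors c1@2 c2@5 c3@7, authorship ...1..2.3.
After op 6 (move_right): buffer="hagsxvsrsn" (len 10), cursors c1@3 c2@6 c3@8, authorship ...1..2.3.
After op 7 (delete): buffer="hasxssn" (len 7), cursors c1@2 c2@4 c3@5, authorship ..1.23.
Authorship (.=original, N=cursor N): . . 1 . 2 3 .
Index 2: author = 1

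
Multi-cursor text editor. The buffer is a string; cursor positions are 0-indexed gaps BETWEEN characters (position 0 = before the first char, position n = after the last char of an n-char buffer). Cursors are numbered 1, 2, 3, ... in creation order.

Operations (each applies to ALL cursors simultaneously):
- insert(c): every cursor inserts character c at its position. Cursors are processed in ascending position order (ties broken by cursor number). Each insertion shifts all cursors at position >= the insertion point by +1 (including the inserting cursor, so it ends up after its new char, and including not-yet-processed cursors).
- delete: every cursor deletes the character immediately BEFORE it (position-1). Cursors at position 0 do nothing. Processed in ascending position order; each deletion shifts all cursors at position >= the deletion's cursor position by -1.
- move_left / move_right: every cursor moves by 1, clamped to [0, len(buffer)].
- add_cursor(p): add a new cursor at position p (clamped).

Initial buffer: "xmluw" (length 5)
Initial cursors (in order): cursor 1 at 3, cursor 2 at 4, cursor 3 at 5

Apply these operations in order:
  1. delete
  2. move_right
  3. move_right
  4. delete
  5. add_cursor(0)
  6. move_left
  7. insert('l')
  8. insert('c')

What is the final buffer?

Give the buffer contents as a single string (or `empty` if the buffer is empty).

Answer: llllcccc

Derivation:
After op 1 (delete): buffer="xm" (len 2), cursors c1@2 c2@2 c3@2, authorship ..
After op 2 (move_right): buffer="xm" (len 2), cursors c1@2 c2@2 c3@2, authorship ..
After op 3 (move_right): buffer="xm" (len 2), cursors c1@2 c2@2 c3@2, authorship ..
After op 4 (delete): buffer="" (len 0), cursors c1@0 c2@0 c3@0, authorship 
After op 5 (add_cursor(0)): buffer="" (len 0), cursors c1@0 c2@0 c3@0 c4@0, authorship 
After op 6 (move_left): buffer="" (len 0), cursors c1@0 c2@0 c3@0 c4@0, authorship 
After op 7 (insert('l')): buffer="llll" (len 4), cursors c1@4 c2@4 c3@4 c4@4, authorship 1234
After op 8 (insert('c')): buffer="llllcccc" (len 8), cursors c1@8 c2@8 c3@8 c4@8, authorship 12341234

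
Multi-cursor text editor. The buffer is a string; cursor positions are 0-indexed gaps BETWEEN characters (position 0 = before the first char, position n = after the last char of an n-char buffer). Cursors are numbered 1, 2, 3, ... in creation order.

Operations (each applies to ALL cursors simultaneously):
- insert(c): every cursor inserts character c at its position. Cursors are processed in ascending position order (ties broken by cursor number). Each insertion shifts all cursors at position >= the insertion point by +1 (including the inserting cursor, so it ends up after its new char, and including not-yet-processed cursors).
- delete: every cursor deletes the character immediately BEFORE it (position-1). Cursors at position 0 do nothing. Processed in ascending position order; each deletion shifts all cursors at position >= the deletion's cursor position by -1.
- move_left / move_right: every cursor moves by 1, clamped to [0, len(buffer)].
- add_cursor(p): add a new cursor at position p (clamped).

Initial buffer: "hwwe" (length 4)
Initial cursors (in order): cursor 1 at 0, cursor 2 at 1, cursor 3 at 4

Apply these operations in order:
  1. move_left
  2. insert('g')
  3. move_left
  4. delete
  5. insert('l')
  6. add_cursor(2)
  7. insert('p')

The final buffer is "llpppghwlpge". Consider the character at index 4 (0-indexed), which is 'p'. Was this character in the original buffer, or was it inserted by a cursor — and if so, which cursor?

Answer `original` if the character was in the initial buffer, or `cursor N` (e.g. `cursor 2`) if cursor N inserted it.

Answer: cursor 4

Derivation:
After op 1 (move_left): buffer="hwwe" (len 4), cursors c1@0 c2@0 c3@3, authorship ....
After op 2 (insert('g')): buffer="gghwwge" (len 7), cursors c1@2 c2@2 c3@6, authorship 12...3.
After op 3 (move_left): buffer="gghwwge" (len 7), cursors c1@1 c2@1 c3@5, authorship 12...3.
After op 4 (delete): buffer="ghwge" (len 5), cursors c1@0 c2@0 c3@3, authorship 2..3.
After op 5 (insert('l')): buffer="llghwlge" (len 8), cursors c1@2 c2@2 c3@6, authorship 122..33.
After op 6 (add_cursor(2)): buffer="llghwlge" (len 8), cursors c1@2 c2@2 c4@2 c3@6, authorship 122..33.
After op 7 (insert('p')): buffer="llpppghwlpge" (len 12), cursors c1@5 c2@5 c4@5 c3@10, authorship 121242..333.
Authorship (.=original, N=cursor N): 1 2 1 2 4 2 . . 3 3 3 .
Index 4: author = 4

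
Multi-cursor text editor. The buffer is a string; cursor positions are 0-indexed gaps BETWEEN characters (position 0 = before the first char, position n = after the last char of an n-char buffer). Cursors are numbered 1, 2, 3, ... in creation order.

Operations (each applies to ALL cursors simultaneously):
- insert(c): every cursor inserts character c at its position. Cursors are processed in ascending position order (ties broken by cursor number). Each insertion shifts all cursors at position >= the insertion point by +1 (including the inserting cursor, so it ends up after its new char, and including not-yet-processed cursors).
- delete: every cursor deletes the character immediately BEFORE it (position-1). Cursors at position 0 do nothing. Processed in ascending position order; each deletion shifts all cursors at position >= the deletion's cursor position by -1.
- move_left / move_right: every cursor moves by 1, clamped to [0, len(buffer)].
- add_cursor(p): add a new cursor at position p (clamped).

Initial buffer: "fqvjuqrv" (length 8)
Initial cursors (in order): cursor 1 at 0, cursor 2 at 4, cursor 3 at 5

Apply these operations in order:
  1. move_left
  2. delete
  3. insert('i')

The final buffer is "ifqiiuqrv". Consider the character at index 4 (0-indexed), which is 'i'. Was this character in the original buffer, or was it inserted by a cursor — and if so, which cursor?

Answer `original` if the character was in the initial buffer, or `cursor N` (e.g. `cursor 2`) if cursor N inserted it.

Answer: cursor 3

Derivation:
After op 1 (move_left): buffer="fqvjuqrv" (len 8), cursors c1@0 c2@3 c3@4, authorship ........
After op 2 (delete): buffer="fquqrv" (len 6), cursors c1@0 c2@2 c3@2, authorship ......
After op 3 (insert('i')): buffer="ifqiiuqrv" (len 9), cursors c1@1 c2@5 c3@5, authorship 1..23....
Authorship (.=original, N=cursor N): 1 . . 2 3 . . . .
Index 4: author = 3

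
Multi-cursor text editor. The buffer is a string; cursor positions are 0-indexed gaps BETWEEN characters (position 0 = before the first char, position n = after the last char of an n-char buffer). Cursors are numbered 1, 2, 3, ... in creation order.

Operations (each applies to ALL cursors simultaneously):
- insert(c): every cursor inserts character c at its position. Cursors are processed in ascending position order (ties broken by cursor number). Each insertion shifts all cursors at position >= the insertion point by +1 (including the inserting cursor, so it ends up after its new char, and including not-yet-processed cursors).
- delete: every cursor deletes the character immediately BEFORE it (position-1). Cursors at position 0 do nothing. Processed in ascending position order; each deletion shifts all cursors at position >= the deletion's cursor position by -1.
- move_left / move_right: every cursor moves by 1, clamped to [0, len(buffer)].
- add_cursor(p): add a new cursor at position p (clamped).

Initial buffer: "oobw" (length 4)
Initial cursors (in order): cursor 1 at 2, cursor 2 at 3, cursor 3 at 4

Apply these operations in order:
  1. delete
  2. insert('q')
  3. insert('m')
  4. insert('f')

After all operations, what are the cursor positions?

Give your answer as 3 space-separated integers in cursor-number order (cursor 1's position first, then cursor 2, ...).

After op 1 (delete): buffer="o" (len 1), cursors c1@1 c2@1 c3@1, authorship .
After op 2 (insert('q')): buffer="oqqq" (len 4), cursors c1@4 c2@4 c3@4, authorship .123
After op 3 (insert('m')): buffer="oqqqmmm" (len 7), cursors c1@7 c2@7 c3@7, authorship .123123
After op 4 (insert('f')): buffer="oqqqmmmfff" (len 10), cursors c1@10 c2@10 c3@10, authorship .123123123

Answer: 10 10 10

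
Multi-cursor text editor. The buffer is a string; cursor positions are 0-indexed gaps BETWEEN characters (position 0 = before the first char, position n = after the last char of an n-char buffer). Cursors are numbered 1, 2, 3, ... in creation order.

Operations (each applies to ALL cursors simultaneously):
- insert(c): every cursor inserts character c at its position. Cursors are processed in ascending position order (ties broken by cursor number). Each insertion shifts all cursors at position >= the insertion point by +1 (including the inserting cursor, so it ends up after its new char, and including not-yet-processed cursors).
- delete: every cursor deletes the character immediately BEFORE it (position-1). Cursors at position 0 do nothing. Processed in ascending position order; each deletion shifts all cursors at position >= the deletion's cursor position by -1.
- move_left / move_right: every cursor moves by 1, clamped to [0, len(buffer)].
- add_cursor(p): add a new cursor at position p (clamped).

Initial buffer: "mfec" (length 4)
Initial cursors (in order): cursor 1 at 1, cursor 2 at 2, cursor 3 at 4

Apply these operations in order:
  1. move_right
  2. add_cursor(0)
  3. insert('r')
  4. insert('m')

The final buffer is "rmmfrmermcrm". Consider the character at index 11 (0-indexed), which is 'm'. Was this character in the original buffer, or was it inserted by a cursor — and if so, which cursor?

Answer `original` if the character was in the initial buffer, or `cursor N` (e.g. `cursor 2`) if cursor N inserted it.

After op 1 (move_right): buffer="mfec" (len 4), cursors c1@2 c2@3 c3@4, authorship ....
After op 2 (add_cursor(0)): buffer="mfec" (len 4), cursors c4@0 c1@2 c2@3 c3@4, authorship ....
After op 3 (insert('r')): buffer="rmfrercr" (len 8), cursors c4@1 c1@4 c2@6 c3@8, authorship 4..1.2.3
After op 4 (insert('m')): buffer="rmmfrmermcrm" (len 12), cursors c4@2 c1@6 c2@9 c3@12, authorship 44..11.22.33
Authorship (.=original, N=cursor N): 4 4 . . 1 1 . 2 2 . 3 3
Index 11: author = 3

Answer: cursor 3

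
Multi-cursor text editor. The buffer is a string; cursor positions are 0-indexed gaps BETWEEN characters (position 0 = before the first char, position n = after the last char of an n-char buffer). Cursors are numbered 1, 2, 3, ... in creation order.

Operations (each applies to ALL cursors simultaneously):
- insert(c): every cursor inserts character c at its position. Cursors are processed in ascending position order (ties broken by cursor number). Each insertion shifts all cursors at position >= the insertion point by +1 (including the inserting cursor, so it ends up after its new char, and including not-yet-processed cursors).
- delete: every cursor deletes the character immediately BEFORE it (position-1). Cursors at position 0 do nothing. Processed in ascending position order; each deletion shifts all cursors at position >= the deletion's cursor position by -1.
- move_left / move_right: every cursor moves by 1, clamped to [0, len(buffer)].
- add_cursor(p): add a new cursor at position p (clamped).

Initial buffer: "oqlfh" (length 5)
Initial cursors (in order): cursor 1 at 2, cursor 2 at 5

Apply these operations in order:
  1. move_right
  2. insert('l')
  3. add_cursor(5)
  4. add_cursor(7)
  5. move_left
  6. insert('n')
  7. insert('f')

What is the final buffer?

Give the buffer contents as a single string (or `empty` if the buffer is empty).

After op 1 (move_right): buffer="oqlfh" (len 5), cursors c1@3 c2@5, authorship .....
After op 2 (insert('l')): buffer="oqllfhl" (len 7), cursors c1@4 c2@7, authorship ...1..2
After op 3 (add_cursor(5)): buffer="oqllfhl" (len 7), cursors c1@4 c3@5 c2@7, authorship ...1..2
After op 4 (add_cursor(7)): buffer="oqllfhl" (len 7), cursors c1@4 c3@5 c2@7 c4@7, authorship ...1..2
After op 5 (move_left): buffer="oqllfhl" (len 7), cursors c1@3 c3@4 c2@6 c4@6, authorship ...1..2
After op 6 (insert('n')): buffer="oqlnlnfhnnl" (len 11), cursors c1@4 c3@6 c2@10 c4@10, authorship ...113..242
After op 7 (insert('f')): buffer="oqlnflnffhnnffl" (len 15), cursors c1@5 c3@8 c2@14 c4@14, authorship ...11133..24242

Answer: oqlnflnffhnnffl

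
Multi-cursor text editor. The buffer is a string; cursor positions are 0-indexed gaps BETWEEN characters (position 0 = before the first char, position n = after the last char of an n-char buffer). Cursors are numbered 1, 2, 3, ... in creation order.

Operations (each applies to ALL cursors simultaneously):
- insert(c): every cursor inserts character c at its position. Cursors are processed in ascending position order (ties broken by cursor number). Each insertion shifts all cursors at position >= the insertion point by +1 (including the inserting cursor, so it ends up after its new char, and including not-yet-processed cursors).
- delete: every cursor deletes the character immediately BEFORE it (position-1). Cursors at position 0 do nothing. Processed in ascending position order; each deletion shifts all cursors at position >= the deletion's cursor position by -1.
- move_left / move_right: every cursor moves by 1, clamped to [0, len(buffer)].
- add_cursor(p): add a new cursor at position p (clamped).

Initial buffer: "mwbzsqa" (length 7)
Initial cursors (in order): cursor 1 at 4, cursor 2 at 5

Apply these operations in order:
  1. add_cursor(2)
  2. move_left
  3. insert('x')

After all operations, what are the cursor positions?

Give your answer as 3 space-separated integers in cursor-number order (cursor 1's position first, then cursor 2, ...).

Answer: 5 7 2

Derivation:
After op 1 (add_cursor(2)): buffer="mwbzsqa" (len 7), cursors c3@2 c1@4 c2@5, authorship .......
After op 2 (move_left): buffer="mwbzsqa" (len 7), cursors c3@1 c1@3 c2@4, authorship .......
After op 3 (insert('x')): buffer="mxwbxzxsqa" (len 10), cursors c3@2 c1@5 c2@7, authorship .3..1.2...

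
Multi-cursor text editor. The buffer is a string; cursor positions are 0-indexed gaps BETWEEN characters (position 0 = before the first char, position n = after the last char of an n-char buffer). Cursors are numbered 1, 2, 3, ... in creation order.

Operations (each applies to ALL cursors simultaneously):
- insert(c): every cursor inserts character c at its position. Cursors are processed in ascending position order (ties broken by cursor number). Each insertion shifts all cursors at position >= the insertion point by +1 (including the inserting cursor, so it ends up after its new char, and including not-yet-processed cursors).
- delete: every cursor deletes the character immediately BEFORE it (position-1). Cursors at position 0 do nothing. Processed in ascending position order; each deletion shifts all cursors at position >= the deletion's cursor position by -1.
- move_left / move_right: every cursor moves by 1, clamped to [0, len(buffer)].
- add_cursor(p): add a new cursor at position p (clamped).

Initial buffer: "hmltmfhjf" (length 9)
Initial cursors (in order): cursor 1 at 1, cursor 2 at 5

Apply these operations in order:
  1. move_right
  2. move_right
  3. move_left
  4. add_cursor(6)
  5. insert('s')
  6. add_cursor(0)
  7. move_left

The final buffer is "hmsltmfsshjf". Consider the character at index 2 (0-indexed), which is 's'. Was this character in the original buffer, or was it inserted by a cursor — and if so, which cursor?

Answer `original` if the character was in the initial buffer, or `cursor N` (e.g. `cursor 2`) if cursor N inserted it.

After op 1 (move_right): buffer="hmltmfhjf" (len 9), cursors c1@2 c2@6, authorship .........
After op 2 (move_right): buffer="hmltmfhjf" (len 9), cursors c1@3 c2@7, authorship .........
After op 3 (move_left): buffer="hmltmfhjf" (len 9), cursors c1@2 c2@6, authorship .........
After op 4 (add_cursor(6)): buffer="hmltmfhjf" (len 9), cursors c1@2 c2@6 c3@6, authorship .........
After op 5 (insert('s')): buffer="hmsltmfsshjf" (len 12), cursors c1@3 c2@9 c3@9, authorship ..1....23...
After op 6 (add_cursor(0)): buffer="hmsltmfsshjf" (len 12), cursors c4@0 c1@3 c2@9 c3@9, authorship ..1....23...
After op 7 (move_left): buffer="hmsltmfsshjf" (len 12), cursors c4@0 c1@2 c2@8 c3@8, authorship ..1....23...
Authorship (.=original, N=cursor N): . . 1 . . . . 2 3 . . .
Index 2: author = 1

Answer: cursor 1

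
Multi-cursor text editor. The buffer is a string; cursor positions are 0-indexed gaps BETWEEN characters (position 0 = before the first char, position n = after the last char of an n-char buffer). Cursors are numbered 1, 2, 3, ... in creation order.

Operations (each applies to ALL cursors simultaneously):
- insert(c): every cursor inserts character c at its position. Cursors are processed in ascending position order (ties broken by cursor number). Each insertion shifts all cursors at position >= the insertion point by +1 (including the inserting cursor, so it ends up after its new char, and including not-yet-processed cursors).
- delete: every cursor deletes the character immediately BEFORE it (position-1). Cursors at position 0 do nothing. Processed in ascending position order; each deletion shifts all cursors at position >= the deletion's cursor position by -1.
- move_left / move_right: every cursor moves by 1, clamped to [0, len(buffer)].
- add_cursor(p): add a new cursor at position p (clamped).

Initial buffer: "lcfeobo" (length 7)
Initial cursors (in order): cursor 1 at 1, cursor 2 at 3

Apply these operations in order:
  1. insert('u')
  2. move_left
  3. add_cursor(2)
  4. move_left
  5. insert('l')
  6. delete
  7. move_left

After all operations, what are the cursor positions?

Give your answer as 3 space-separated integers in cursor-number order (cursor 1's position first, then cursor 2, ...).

After op 1 (insert('u')): buffer="lucfueobo" (len 9), cursors c1@2 c2@5, authorship .1..2....
After op 2 (move_left): buffer="lucfueobo" (len 9), cursors c1@1 c2@4, authorship .1..2....
After op 3 (add_cursor(2)): buffer="lucfueobo" (len 9), cursors c1@1 c3@2 c2@4, authorship .1..2....
After op 4 (move_left): buffer="lucfueobo" (len 9), cursors c1@0 c3@1 c2@3, authorship .1..2....
After op 5 (insert('l')): buffer="llluclfueobo" (len 12), cursors c1@1 c3@3 c2@6, authorship 1.31.2.2....
After op 6 (delete): buffer="lucfueobo" (len 9), cursors c1@0 c3@1 c2@3, authorship .1..2....
After op 7 (move_left): buffer="lucfueobo" (len 9), cursors c1@0 c3@0 c2@2, authorship .1..2....

Answer: 0 2 0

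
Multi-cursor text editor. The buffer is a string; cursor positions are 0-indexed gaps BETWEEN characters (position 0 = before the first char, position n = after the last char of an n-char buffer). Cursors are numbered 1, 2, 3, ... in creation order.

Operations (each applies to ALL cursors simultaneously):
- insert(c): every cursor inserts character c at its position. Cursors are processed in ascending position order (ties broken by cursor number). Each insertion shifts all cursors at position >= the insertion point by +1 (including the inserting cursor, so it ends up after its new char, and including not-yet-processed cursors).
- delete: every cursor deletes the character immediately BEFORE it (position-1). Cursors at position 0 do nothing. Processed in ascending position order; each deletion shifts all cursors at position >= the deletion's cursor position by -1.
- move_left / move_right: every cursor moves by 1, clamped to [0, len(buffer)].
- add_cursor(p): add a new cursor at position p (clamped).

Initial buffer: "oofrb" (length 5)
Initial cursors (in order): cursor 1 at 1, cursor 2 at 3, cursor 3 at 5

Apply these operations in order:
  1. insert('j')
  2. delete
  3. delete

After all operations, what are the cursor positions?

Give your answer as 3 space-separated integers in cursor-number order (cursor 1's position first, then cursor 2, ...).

After op 1 (insert('j')): buffer="ojofjrbj" (len 8), cursors c1@2 c2@5 c3@8, authorship .1..2..3
After op 2 (delete): buffer="oofrb" (len 5), cursors c1@1 c2@3 c3@5, authorship .....
After op 3 (delete): buffer="or" (len 2), cursors c1@0 c2@1 c3@2, authorship ..

Answer: 0 1 2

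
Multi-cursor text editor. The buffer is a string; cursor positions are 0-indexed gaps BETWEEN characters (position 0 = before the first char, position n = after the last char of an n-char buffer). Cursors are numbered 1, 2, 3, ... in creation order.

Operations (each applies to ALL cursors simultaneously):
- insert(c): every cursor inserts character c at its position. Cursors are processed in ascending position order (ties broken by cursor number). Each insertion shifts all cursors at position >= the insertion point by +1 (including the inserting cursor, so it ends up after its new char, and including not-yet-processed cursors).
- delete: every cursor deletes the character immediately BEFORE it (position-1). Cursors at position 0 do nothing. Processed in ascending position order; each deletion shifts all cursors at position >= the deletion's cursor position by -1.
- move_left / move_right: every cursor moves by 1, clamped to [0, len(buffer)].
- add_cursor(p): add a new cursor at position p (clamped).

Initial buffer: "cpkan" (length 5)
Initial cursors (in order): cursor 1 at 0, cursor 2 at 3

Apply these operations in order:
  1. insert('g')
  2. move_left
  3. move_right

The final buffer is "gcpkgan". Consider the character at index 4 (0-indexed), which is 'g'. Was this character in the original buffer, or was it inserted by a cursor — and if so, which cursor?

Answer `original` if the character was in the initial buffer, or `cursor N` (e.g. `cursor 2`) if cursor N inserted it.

After op 1 (insert('g')): buffer="gcpkgan" (len 7), cursors c1@1 c2@5, authorship 1...2..
After op 2 (move_left): buffer="gcpkgan" (len 7), cursors c1@0 c2@4, authorship 1...2..
After op 3 (move_right): buffer="gcpkgan" (len 7), cursors c1@1 c2@5, authorship 1...2..
Authorship (.=original, N=cursor N): 1 . . . 2 . .
Index 4: author = 2

Answer: cursor 2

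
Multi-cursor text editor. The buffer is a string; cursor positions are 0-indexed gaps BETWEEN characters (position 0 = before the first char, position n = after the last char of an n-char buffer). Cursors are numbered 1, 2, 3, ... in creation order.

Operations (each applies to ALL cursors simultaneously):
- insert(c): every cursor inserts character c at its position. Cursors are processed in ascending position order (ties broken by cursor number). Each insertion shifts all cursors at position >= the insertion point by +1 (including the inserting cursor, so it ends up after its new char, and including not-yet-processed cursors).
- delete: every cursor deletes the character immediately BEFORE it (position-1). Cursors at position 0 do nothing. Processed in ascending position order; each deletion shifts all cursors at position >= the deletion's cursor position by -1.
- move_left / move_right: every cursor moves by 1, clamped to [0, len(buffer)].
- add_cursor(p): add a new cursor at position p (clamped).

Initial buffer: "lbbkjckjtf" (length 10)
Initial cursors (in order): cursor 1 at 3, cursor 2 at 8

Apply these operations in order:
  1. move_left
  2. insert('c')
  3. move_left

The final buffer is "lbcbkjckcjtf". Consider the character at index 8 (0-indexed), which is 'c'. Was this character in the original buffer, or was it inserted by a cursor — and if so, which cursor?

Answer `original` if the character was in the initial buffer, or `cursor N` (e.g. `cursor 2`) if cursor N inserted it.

Answer: cursor 2

Derivation:
After op 1 (move_left): buffer="lbbkjckjtf" (len 10), cursors c1@2 c2@7, authorship ..........
After op 2 (insert('c')): buffer="lbcbkjckcjtf" (len 12), cursors c1@3 c2@9, authorship ..1.....2...
After op 3 (move_left): buffer="lbcbkjckcjtf" (len 12), cursors c1@2 c2@8, authorship ..1.....2...
Authorship (.=original, N=cursor N): . . 1 . . . . . 2 . . .
Index 8: author = 2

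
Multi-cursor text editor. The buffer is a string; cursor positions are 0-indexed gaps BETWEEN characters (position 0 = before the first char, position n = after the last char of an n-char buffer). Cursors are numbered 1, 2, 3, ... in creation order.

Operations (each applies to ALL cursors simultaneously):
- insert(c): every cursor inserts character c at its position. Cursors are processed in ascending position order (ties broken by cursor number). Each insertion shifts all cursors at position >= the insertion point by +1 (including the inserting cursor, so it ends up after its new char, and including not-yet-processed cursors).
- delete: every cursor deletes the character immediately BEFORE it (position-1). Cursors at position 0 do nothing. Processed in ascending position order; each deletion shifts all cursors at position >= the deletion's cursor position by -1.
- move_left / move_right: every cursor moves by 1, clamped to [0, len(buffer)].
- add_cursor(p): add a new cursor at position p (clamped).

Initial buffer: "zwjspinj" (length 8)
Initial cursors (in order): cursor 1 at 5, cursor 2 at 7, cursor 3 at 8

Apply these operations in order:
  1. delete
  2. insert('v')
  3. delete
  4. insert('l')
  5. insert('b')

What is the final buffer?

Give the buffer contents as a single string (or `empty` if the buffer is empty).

After op 1 (delete): buffer="zwjsi" (len 5), cursors c1@4 c2@5 c3@5, authorship .....
After op 2 (insert('v')): buffer="zwjsvivv" (len 8), cursors c1@5 c2@8 c3@8, authorship ....1.23
After op 3 (delete): buffer="zwjsi" (len 5), cursors c1@4 c2@5 c3@5, authorship .....
After op 4 (insert('l')): buffer="zwjslill" (len 8), cursors c1@5 c2@8 c3@8, authorship ....1.23
After op 5 (insert('b')): buffer="zwjslbillbb" (len 11), cursors c1@6 c2@11 c3@11, authorship ....11.2323

Answer: zwjslbillbb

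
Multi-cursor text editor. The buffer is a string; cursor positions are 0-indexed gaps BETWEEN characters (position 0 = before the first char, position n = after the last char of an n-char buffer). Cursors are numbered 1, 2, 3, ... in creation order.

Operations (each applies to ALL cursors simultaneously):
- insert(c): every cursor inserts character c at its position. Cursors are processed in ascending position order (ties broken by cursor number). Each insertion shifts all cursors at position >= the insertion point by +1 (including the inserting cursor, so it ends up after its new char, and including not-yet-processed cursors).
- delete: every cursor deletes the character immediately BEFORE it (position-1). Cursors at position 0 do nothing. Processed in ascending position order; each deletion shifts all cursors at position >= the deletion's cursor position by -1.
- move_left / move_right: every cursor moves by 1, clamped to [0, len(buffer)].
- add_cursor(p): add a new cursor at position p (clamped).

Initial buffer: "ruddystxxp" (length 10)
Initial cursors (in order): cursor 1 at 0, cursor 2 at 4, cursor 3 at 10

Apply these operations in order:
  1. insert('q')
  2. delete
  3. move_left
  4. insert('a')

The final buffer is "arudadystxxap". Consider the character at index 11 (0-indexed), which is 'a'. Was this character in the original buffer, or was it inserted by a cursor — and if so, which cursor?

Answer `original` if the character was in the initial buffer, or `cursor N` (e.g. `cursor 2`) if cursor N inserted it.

Answer: cursor 3

Derivation:
After op 1 (insert('q')): buffer="qruddqystxxpq" (len 13), cursors c1@1 c2@6 c3@13, authorship 1....2......3
After op 2 (delete): buffer="ruddystxxp" (len 10), cursors c1@0 c2@4 c3@10, authorship ..........
After op 3 (move_left): buffer="ruddystxxp" (len 10), cursors c1@0 c2@3 c3@9, authorship ..........
After op 4 (insert('a')): buffer="arudadystxxap" (len 13), cursors c1@1 c2@5 c3@12, authorship 1...2......3.
Authorship (.=original, N=cursor N): 1 . . . 2 . . . . . . 3 .
Index 11: author = 3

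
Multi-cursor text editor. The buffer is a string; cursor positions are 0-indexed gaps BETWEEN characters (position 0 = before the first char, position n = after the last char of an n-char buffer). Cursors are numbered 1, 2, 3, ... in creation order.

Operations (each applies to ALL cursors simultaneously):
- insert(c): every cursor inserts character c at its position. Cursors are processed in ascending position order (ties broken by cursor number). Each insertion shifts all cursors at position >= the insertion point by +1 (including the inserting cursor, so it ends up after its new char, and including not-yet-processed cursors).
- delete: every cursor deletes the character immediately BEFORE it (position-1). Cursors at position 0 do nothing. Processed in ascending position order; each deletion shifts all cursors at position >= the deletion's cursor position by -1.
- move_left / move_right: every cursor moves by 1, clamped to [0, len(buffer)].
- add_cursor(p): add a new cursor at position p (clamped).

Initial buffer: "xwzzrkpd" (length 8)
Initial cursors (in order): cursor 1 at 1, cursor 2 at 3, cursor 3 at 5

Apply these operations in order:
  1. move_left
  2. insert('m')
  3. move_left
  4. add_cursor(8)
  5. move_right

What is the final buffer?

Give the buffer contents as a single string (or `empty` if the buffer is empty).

After op 1 (move_left): buffer="xwzzrkpd" (len 8), cursors c1@0 c2@2 c3@4, authorship ........
After op 2 (insert('m')): buffer="mxwmzzmrkpd" (len 11), cursors c1@1 c2@4 c3@7, authorship 1..2..3....
After op 3 (move_left): buffer="mxwmzzmrkpd" (len 11), cursors c1@0 c2@3 c3@6, authorship 1..2..3....
After op 4 (add_cursor(8)): buffer="mxwmzzmrkpd" (len 11), cursors c1@0 c2@3 c3@6 c4@8, authorship 1..2..3....
After op 5 (move_right): buffer="mxwmzzmrkpd" (len 11), cursors c1@1 c2@4 c3@7 c4@9, authorship 1..2..3....

Answer: mxwmzzmrkpd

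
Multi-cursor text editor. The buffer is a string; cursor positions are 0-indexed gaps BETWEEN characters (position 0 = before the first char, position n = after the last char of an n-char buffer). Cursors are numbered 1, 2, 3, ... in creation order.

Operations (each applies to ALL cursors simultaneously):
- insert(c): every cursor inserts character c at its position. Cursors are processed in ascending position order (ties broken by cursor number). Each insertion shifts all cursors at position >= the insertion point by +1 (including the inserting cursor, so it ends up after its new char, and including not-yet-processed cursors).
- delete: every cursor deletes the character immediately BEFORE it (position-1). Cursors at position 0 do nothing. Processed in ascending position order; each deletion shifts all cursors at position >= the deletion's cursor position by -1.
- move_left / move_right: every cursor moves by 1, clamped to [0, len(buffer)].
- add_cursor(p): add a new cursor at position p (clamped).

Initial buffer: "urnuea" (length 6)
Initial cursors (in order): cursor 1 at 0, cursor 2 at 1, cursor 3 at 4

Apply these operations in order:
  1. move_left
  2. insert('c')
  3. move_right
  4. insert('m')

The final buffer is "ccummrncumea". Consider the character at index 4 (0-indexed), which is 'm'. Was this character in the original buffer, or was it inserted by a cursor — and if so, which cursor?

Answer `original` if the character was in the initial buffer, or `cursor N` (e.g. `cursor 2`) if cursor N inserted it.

Answer: cursor 2

Derivation:
After op 1 (move_left): buffer="urnuea" (len 6), cursors c1@0 c2@0 c3@3, authorship ......
After op 2 (insert('c')): buffer="ccurncuea" (len 9), cursors c1@2 c2@2 c3@6, authorship 12...3...
After op 3 (move_right): buffer="ccurncuea" (len 9), cursors c1@3 c2@3 c3@7, authorship 12...3...
After op 4 (insert('m')): buffer="ccummrncumea" (len 12), cursors c1@5 c2@5 c3@10, authorship 12.12..3.3..
Authorship (.=original, N=cursor N): 1 2 . 1 2 . . 3 . 3 . .
Index 4: author = 2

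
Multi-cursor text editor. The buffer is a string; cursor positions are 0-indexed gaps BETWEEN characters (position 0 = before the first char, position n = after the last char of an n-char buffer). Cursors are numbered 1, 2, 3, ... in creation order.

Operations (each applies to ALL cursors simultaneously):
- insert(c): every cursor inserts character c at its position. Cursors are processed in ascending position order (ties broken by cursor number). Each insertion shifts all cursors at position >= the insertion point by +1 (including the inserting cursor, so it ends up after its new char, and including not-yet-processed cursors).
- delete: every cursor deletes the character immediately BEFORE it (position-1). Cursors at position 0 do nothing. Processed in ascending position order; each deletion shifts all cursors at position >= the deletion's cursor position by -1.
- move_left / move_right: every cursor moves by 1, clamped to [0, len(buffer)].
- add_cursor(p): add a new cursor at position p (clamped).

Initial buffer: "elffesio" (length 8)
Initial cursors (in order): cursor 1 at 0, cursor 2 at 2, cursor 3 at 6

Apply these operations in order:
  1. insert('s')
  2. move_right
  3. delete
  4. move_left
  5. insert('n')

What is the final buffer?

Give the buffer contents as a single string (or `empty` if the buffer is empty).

After op 1 (insert('s')): buffer="selsffessio" (len 11), cursors c1@1 c2@4 c3@9, authorship 1..2....3..
After op 2 (move_right): buffer="selsffessio" (len 11), cursors c1@2 c2@5 c3@10, authorship 1..2....3..
After op 3 (delete): buffer="slsfesso" (len 8), cursors c1@1 c2@3 c3@7, authorship 1.2...3.
After op 4 (move_left): buffer="slsfesso" (len 8), cursors c1@0 c2@2 c3@6, authorship 1.2...3.
After op 5 (insert('n')): buffer="nslnsfesnso" (len 11), cursors c1@1 c2@4 c3@9, authorship 11.22...33.

Answer: nslnsfesnso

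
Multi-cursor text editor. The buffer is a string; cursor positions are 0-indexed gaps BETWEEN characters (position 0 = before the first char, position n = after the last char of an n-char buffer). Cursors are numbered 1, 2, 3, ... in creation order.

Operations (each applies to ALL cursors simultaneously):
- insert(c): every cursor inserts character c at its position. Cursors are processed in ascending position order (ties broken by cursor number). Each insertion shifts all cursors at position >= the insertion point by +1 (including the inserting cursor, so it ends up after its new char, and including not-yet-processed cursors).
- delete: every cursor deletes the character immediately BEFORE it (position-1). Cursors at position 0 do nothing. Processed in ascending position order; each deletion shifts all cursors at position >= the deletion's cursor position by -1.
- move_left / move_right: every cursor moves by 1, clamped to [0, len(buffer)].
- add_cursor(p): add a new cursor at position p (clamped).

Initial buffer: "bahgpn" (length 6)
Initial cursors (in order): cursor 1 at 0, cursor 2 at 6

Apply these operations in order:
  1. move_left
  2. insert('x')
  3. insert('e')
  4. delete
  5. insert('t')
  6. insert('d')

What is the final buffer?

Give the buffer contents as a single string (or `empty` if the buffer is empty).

After op 1 (move_left): buffer="bahgpn" (len 6), cursors c1@0 c2@5, authorship ......
After op 2 (insert('x')): buffer="xbahgpxn" (len 8), cursors c1@1 c2@7, authorship 1.....2.
After op 3 (insert('e')): buffer="xebahgpxen" (len 10), cursors c1@2 c2@9, authorship 11.....22.
After op 4 (delete): buffer="xbahgpxn" (len 8), cursors c1@1 c2@7, authorship 1.....2.
After op 5 (insert('t')): buffer="xtbahgpxtn" (len 10), cursors c1@2 c2@9, authorship 11.....22.
After op 6 (insert('d')): buffer="xtdbahgpxtdn" (len 12), cursors c1@3 c2@11, authorship 111.....222.

Answer: xtdbahgpxtdn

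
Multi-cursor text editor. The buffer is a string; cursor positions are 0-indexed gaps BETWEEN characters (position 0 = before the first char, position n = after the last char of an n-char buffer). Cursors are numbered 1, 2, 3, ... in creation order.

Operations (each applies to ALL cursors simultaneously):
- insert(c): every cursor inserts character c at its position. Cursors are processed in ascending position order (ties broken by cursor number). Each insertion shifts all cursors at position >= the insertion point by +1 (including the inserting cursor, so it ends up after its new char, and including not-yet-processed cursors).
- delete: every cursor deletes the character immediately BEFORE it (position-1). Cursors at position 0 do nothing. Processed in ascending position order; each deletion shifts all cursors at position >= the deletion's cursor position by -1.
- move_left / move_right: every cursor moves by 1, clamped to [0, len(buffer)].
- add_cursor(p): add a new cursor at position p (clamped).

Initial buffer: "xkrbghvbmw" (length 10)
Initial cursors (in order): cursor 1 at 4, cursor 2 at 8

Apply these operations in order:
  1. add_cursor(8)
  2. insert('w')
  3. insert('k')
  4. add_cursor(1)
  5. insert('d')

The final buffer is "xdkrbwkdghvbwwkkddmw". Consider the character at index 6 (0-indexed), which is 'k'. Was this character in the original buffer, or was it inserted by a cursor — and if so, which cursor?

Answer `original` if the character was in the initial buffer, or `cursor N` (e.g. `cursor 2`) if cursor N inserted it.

After op 1 (add_cursor(8)): buffer="xkrbghvbmw" (len 10), cursors c1@4 c2@8 c3@8, authorship ..........
After op 2 (insert('w')): buffer="xkrbwghvbwwmw" (len 13), cursors c1@5 c2@11 c3@11, authorship ....1....23..
After op 3 (insert('k')): buffer="xkrbwkghvbwwkkmw" (len 16), cursors c1@6 c2@14 c3@14, authorship ....11....2323..
After op 4 (add_cursor(1)): buffer="xkrbwkghvbwwkkmw" (len 16), cursors c4@1 c1@6 c2@14 c3@14, authorship ....11....2323..
After op 5 (insert('d')): buffer="xdkrbwkdghvbwwkkddmw" (len 20), cursors c4@2 c1@8 c2@18 c3@18, authorship .4...111....232323..
Authorship (.=original, N=cursor N): . 4 . . . 1 1 1 . . . . 2 3 2 3 2 3 . .
Index 6: author = 1

Answer: cursor 1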